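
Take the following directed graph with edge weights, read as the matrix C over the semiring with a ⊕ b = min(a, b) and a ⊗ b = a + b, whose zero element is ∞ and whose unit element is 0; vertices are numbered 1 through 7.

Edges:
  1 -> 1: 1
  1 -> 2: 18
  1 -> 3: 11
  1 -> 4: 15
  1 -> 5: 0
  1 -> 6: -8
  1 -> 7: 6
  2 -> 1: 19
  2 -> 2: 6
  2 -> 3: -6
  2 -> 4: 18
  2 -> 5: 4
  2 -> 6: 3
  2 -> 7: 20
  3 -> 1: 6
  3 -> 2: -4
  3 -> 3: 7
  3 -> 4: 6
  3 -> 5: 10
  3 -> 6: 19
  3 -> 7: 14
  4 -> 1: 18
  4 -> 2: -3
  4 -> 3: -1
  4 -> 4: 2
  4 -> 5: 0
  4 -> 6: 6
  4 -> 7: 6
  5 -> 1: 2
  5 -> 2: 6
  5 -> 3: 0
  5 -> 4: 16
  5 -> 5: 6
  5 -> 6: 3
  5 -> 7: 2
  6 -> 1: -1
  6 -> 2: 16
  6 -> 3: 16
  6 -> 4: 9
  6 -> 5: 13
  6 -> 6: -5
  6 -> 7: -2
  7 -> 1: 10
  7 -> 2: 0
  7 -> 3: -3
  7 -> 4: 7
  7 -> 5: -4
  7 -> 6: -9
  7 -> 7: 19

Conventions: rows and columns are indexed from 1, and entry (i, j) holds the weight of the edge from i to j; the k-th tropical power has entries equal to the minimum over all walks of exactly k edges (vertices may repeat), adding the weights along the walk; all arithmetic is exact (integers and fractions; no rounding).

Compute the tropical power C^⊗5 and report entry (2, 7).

C^⊗2:
  [-9, 6, 0, 1, 1, -13, -10]
  [0, -10, 0, 0, 4, -2, 1]
  [7, 2, -10, 8, 0, -2, 12]
  [2, -5, -9, 4, 1, -3, 2]
  [2, -4, -1, 6, -2, -7, 1]
  [-6, -2, -5, 4, -6, -11, -7]
  [-10, -7, -6, 0, 2, -14, -11]
C^⊗3:
  [-14, -10, -13, -4, -14, -19, -15]
  [-3, -4, -16, 2, -6, -8, -4]
  [-4, -14, -4, -4, 0, -7, -4]
  [-4, -13, -11, -3, -2, -8, -5]
  [-8, -5, -10, 2, -3, -12, -9]
  [-12, -9, -10, -2, -11, -16, -13]
  [-15, -11, -14, -5, -15, -20, -16]
C^⊗4:
  [-20, -17, -18, -10, -19, -24, -21]
  [-10, -20, -10, -10, -8, -13, -10]
  [-8, -8, -20, -2, -10, -13, -9]
  [-9, -15, -19, -5, -9, -14, -10]
  [-13, -14, -12, -4, -13, -18, -14]
  [-17, -14, -16, -7, -17, -22, -18]
  [-21, -18, -19, -11, -20, -25, -22]
C^⊗5:
  [-25, -22, -24, -15, -25, -30, -26]
  [-14, -14, -26, -8, -16, -19, -15]
  [-14, -24, -14, -14, -13, -18, -15]
  [-15, -23, -21, -13, -14, -19, -16]
  [-19, -16, -20, -9, -18, -23, -20]
  [-23, -20, -21, -13, -22, -27, -24]
  [-26, -23, -25, -16, -26, -31, -27]
Key observation: the optimum is the walk 2->3->1->6->6->7, with weight (-6) + 6 + (-8) + (-5) + (-2) = -15.
Optimal value attained by: walk 2->3->1->6->6->7.
Answer: (C^⊗5)[2][7] = -15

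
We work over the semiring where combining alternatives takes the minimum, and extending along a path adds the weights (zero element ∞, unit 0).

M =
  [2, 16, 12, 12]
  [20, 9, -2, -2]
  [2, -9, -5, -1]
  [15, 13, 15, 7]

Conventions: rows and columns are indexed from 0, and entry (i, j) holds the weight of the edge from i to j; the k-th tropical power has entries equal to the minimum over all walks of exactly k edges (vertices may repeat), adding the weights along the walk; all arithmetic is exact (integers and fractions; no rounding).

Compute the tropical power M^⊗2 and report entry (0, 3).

M^⊗2:
  [4, 3, 7, 11]
  [0, -11, -7, -3]
  [-3, -14, -11, -11]
  [17, 6, 10, 11]
Key observation: the optimum is the walk 0->2->3, with weight 12 + (-1) = 11.
Optimal value attained by: walk 0->2->3.
Answer: (M^⊗2)[0][3] = 11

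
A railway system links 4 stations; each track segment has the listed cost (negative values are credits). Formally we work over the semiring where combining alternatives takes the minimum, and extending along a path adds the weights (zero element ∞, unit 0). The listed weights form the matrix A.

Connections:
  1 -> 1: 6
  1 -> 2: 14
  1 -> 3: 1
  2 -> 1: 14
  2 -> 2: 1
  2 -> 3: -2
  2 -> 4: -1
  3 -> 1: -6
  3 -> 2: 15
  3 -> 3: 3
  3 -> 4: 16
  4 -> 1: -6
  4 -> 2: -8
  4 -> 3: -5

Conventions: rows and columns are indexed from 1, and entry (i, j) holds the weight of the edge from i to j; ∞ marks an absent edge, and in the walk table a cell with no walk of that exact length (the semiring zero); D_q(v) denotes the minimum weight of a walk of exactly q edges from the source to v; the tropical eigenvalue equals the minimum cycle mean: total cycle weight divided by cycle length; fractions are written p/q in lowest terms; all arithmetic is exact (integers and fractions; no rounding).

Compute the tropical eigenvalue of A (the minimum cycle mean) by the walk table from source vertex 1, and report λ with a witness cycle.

q=0: [0, ∞, ∞, ∞]
q=1: [6, 14, 1, ∞]
q=2: [-5, 15, 4, 13]
q=3: [-2, 5, -4, 14]
q=4: [-10, 6, -1, 4]
Optimal cycle mean attained by: cycle 2->4->2, total (-1) + (-8), length 2.
Answer: λ = -9/2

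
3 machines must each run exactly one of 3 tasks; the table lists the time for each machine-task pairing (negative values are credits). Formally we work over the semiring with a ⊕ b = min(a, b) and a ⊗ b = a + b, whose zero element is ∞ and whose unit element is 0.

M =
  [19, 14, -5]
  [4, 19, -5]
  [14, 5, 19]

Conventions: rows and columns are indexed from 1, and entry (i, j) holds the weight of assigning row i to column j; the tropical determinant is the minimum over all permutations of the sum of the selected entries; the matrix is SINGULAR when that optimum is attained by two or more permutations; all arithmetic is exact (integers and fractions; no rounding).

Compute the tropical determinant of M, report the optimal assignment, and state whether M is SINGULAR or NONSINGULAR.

σ = (1, 2, 3): 19 + 19 + 19 = 57
σ = (1, 3, 2): 19 + (-5) + 5 = 19
σ = (2, 1, 3): 14 + 4 + 19 = 37
σ = (2, 3, 1): 14 + (-5) + 14 = 23
σ = (3, 1, 2): (-5) + 4 + 5 = 4
σ = (3, 2, 1): (-5) + 19 + 14 = 28
Optimal value attained by: σ = (3, 1, 2).
Answer: det⊕(M) = 4; verdict: NONSINGULAR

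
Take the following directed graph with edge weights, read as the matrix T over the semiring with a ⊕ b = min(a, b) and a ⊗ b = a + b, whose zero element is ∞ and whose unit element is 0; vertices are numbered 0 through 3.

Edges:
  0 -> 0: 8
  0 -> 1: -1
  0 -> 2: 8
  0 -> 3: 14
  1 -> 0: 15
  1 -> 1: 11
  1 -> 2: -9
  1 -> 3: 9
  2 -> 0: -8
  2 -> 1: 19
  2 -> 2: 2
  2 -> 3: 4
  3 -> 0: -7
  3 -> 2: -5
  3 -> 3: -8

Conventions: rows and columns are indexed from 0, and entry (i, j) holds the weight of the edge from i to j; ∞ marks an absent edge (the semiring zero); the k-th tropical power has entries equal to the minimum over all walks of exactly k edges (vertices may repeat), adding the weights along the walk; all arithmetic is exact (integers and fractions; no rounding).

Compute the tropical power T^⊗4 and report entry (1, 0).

T^⊗2:
  [0, 7, -10, 6]
  [-17, 10, -7, -5]
  [-6, -9, -1, -4]
  [-15, -8, -13, -16]
T^⊗3:
  [-18, -1, -8, -6]
  [-15, -18, -10, -13]
  [-11, -7, -18, -12]
  [-23, -16, -21, -24]
T^⊗4:
  [-16, -19, -11, -14]
  [-20, -16, -27, -21]
  [-26, -12, -17, -20]
  [-31, -24, -29, -32]
Key observation: the optimum is the walk 1->2->3->3->0, with weight (-9) + 4 + (-8) + (-7) = -20.
Optimal value attained by: walk 1->2->3->3->0.
Answer: (T^⊗4)[1][0] = -20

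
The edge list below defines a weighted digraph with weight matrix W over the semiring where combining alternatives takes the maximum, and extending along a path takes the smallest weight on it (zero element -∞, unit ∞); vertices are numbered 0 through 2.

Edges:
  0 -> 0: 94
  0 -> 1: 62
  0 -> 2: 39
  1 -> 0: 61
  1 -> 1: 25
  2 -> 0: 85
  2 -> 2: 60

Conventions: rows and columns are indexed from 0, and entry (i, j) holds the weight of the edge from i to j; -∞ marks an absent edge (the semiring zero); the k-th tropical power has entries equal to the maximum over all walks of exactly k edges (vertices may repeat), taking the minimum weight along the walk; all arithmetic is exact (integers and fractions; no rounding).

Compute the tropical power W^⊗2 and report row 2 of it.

W^⊗2:
  [94, 62, 39]
  [61, 61, 39]
  [85, 62, 60]
Answer: row 2 of W^⊗2 = [85, 62, 60]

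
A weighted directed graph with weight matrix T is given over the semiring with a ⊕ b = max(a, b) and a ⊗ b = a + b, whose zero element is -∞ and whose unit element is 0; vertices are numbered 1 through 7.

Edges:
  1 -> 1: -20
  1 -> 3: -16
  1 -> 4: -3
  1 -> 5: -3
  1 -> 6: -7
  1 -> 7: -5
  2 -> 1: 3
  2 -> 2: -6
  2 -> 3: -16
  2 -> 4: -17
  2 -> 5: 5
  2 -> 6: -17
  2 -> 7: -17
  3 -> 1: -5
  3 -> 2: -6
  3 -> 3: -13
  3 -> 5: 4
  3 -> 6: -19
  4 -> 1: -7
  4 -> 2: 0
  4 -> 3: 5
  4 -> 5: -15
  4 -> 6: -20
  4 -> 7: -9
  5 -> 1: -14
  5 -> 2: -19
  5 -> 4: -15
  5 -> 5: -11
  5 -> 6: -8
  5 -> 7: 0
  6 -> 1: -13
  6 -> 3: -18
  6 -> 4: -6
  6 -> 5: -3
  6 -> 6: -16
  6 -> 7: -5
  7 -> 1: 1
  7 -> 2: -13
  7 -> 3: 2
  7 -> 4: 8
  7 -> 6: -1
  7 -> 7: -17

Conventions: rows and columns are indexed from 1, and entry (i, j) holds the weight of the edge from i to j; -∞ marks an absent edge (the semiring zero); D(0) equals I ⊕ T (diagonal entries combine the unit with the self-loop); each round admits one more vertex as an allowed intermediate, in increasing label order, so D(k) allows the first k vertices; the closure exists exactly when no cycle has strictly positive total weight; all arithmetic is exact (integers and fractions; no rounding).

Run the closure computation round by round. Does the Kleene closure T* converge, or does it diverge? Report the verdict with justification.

D(0):
  [0, -∞, -16, -3, -3, -7, -5]
  [3, 0, -16, -17, 5, -17, -17]
  [-5, -6, 0, -∞, 4, -19, -∞]
  [-7, 0, 5, 0, -15, -20, -9]
  [-14, -19, -∞, -15, 0, -8, 0]
  [-13, -∞, -18, -6, -3, 0, -5]
  [1, -13, 2, 8, -∞, -1, 0]
D(1):
  [0, -∞, -16, -3, -3, -7, -5]
  [3, 0, -13, 0, 5, -4, -2]
  [-5, -6, 0, -8, 4, -12, -10]
  [-7, 0, 5, 0, -10, -14, -9]
  [-14, -19, -30, -15, 0, -8, 0]
  [-13, -∞, -18, -6, -3, 0, -5]
  [1, -13, 2, 8, -2, -1, 0]
D(2):
  [0, -∞, -16, -3, -3, -7, -5]
  [3, 0, -13, 0, 5, -4, -2]
  [-3, -6, 0, -6, 4, -10, -8]
  [3, 0, 5, 0, 5, -4, -2]
  [-14, -19, -30, -15, 0, -8, 0]
  [-13, -∞, -18, -6, -3, 0, -5]
  [1, -13, 2, 8, -2, -1, 0]
D(3):
  [0, -22, -16, -3, -3, -7, -5]
  [3, 0, -13, 0, 5, -4, -2]
  [-3, -6, 0, -6, 4, -10, -8]
  [3, 0, 5, 0, 9, -4, -2]
  [-14, -19, -30, -15, 0, -8, 0]
  [-13, -24, -18, -6, -3, 0, -5]
  [1, -4, 2, 8, 6, -1, 0]
Detection: at round 4, diagonal entry (7, 7) turns strictly positive.
Key observation: the cycle 7->4->2->1->7 has total weight 8 + 0 + 3 + (-5), which is strictly positive.
Answer: DIVERGES — positive cycle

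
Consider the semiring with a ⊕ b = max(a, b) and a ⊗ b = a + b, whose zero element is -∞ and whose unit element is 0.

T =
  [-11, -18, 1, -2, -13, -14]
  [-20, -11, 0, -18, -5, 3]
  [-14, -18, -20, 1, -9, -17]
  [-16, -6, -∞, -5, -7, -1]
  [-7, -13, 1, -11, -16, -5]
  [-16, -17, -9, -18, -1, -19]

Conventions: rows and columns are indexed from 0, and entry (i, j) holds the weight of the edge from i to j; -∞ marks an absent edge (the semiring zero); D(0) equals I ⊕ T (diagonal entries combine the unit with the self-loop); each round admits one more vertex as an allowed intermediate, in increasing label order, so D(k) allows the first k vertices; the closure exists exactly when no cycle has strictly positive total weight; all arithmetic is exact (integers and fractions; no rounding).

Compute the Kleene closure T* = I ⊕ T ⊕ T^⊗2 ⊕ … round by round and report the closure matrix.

D(0):
  [0, -18, 1, -2, -13, -14]
  [-20, 0, 0, -18, -5, 3]
  [-14, -18, 0, 1, -9, -17]
  [-16, -6, -∞, 0, -7, -1]
  [-7, -13, 1, -11, 0, -5]
  [-16, -17, -9, -18, -1, 0]
D(1):
  [0, -18, 1, -2, -13, -14]
  [-20, 0, 0, -18, -5, 3]
  [-14, -18, 0, 1, -9, -17]
  [-16, -6, -15, 0, -7, -1]
  [-7, -13, 1, -9, 0, -5]
  [-16, -17, -9, -18, -1, 0]
D(2):
  [0, -18, 1, -2, -13, -14]
  [-20, 0, 0, -18, -5, 3]
  [-14, -18, 0, 1, -9, -15]
  [-16, -6, -6, 0, -7, -1]
  [-7, -13, 1, -9, 0, -5]
  [-16, -17, -9, -18, -1, 0]
D(3):
  [0, -17, 1, 2, -8, -14]
  [-14, 0, 0, 1, -5, 3]
  [-14, -18, 0, 1, -9, -15]
  [-16, -6, -6, 0, -7, -1]
  [-7, -13, 1, 2, 0, -5]
  [-16, -17, -9, -8, -1, 0]
D(4):
  [0, -4, 1, 2, -5, 1]
  [-14, 0, 0, 1, -5, 3]
  [-14, -5, 0, 1, -6, 0]
  [-16, -6, -6, 0, -7, -1]
  [-7, -4, 1, 2, 0, 1]
  [-16, -14, -9, -8, -1, 0]
D(5):
  [0, -4, 1, 2, -5, 1]
  [-12, 0, 0, 1, -5, 3]
  [-13, -5, 0, 1, -6, 0]
  [-14, -6, -6, 0, -7, -1]
  [-7, -4, 1, 2, 0, 1]
  [-8, -5, 0, 1, -1, 0]
D(6):
  [0, -4, 1, 2, 0, 1]
  [-5, 0, 3, 4, 2, 3]
  [-8, -5, 0, 1, -1, 0]
  [-9, -6, -1, 0, -2, -1]
  [-7, -4, 1, 2, 0, 1]
  [-8, -5, 0, 1, -1, 0]
Answer: T* = [[0, -4, 1, 2, 0, 1], [-5, 0, 3, 4, 2, 3], [-8, -5, 0, 1, -1, 0], [-9, -6, -1, 0, -2, -1], [-7, -4, 1, 2, 0, 1], [-8, -5, 0, 1, -1, 0]]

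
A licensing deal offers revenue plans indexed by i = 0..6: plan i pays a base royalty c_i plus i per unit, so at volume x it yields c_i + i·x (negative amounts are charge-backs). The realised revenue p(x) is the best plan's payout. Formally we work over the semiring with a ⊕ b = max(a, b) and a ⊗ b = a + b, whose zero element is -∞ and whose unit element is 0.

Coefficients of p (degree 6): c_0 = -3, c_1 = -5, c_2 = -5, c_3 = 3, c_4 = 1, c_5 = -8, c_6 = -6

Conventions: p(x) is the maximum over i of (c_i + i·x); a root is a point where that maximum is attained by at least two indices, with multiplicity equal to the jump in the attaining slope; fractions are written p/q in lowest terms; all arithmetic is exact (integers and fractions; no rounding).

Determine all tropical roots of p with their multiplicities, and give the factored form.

hull edge (i=0, c=-3) to (i=3, c=3): slope 2, span 3
hull edge (i=3, c=3) to (i=4, c=1): slope -2, span 1
hull edge (i=4, c=1) to (i=6, c=-6): slope -7/2, span 2
Factored form: p(x) = -6 ⊗ (x ⊕ (-2)) ⊗ (x ⊕ (-2)) ⊗ (x ⊕ (-2)) ⊗ (x ⊕ 2) ⊗ (x ⊕ 7/2) ⊗ (x ⊕ 7/2)
Answer: roots = -2 (mult 3), 2 (mult 1), 7/2 (mult 2)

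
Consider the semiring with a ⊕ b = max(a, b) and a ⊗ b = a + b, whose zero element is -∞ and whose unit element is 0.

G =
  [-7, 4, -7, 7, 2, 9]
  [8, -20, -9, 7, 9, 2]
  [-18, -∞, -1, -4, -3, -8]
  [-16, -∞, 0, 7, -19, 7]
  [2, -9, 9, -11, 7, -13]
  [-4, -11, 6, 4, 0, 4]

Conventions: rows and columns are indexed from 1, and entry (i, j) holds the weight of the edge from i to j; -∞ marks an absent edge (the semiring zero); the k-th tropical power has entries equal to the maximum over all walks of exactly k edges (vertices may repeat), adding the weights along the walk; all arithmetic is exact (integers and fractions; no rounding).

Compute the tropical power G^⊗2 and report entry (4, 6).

G^⊗2:
  [12, -2, 15, 14, 13, 14]
  [11, 12, 18, 15, 16, 17]
  [-1, -12, 6, 3, 4, 3]
  [3, -4, 13, 14, 7, 14]
  [9, 6, 16, 9, 14, 11]
  [2, 0, 10, 11, 7, 11]
Key observation: the optimum is the walk 4->4->6, with weight 7 + 7 = 14.
Optimal value attained by: walk 4->4->6.
Answer: (G^⊗2)[4][6] = 14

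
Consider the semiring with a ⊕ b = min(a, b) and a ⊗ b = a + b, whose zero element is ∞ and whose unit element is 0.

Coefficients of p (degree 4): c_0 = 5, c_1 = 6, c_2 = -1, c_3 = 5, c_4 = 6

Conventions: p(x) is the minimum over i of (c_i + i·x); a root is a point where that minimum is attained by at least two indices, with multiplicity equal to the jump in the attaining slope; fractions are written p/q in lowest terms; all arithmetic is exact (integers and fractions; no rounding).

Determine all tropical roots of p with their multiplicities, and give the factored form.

hull edge (i=0, c=5) to (i=2, c=-1): slope -3, span 2
hull edge (i=2, c=-1) to (i=4, c=6): slope 7/2, span 2
Factored form: p(x) = 6 ⊗ (x ⊕ (-7/2)) ⊗ (x ⊕ (-7/2)) ⊗ (x ⊕ 3) ⊗ (x ⊕ 3)
Answer: roots = -7/2 (mult 2), 3 (mult 2)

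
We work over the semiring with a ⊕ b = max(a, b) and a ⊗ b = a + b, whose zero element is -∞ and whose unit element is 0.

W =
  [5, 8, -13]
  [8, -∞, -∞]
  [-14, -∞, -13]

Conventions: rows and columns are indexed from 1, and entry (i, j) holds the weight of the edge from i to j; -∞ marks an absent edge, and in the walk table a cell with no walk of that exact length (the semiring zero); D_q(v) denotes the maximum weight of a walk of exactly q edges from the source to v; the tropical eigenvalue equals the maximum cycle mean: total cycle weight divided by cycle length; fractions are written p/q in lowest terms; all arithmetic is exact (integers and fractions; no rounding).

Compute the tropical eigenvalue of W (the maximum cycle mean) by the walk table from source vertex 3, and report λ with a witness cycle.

q=0: [-∞, -∞, 0]
q=1: [-14, -∞, -13]
q=2: [-9, -6, -26]
q=3: [2, -1, -22]
Optimal cycle mean attained by: cycle 1->2->1, total 8 + 8, length 2.
Answer: λ = 8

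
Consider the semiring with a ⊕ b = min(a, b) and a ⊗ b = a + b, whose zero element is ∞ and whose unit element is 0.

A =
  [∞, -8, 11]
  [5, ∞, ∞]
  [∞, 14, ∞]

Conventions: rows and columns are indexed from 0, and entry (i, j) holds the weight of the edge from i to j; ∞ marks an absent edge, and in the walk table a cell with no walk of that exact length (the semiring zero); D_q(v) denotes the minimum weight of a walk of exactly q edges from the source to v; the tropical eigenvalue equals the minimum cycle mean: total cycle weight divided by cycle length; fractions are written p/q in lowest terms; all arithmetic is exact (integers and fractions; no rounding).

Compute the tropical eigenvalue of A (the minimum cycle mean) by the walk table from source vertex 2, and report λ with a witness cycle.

q=0: [∞, ∞, 0]
q=1: [∞, 14, ∞]
q=2: [19, ∞, ∞]
q=3: [∞, 11, 30]
Optimal cycle mean attained by: cycle 0->1->0, total (-8) + 5, length 2.
Answer: λ = -3/2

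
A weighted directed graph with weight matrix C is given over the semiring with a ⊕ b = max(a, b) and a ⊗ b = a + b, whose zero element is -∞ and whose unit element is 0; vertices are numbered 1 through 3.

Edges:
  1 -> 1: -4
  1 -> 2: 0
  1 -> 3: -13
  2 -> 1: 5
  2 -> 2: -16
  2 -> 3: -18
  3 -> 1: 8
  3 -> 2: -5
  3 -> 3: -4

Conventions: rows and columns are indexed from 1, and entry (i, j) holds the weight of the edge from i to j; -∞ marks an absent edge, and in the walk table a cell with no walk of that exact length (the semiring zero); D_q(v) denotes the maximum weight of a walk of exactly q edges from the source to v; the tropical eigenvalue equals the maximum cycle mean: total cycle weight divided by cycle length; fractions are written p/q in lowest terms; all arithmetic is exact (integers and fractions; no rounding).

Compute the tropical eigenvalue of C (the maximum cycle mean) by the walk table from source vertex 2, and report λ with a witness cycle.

q=0: [-∞, 0, -∞]
q=1: [5, -16, -18]
q=2: [1, 5, -8]
q=3: [10, 1, -12]
Optimal cycle mean attained by: cycle 1->2->1, total 0 + 5, length 2.
Answer: λ = 5/2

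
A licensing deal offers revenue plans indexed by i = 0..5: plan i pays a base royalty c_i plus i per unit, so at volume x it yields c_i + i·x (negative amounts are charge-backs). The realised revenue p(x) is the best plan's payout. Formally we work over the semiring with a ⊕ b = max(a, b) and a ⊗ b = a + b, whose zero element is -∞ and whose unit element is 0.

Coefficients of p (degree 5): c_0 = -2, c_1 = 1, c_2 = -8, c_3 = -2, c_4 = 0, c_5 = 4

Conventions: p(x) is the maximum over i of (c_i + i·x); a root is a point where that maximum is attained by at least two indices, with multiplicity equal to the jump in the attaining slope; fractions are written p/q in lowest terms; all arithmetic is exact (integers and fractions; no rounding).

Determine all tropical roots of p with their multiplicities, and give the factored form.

hull edge (i=0, c=-2) to (i=1, c=1): slope 3, span 1
hull edge (i=1, c=1) to (i=5, c=4): slope 3/4, span 4
Factored form: p(x) = 4 ⊗ (x ⊕ (-3)) ⊗ (x ⊕ (-3/4)) ⊗ (x ⊕ (-3/4)) ⊗ (x ⊕ (-3/4)) ⊗ (x ⊕ (-3/4))
Answer: roots = -3 (mult 1), -3/4 (mult 4)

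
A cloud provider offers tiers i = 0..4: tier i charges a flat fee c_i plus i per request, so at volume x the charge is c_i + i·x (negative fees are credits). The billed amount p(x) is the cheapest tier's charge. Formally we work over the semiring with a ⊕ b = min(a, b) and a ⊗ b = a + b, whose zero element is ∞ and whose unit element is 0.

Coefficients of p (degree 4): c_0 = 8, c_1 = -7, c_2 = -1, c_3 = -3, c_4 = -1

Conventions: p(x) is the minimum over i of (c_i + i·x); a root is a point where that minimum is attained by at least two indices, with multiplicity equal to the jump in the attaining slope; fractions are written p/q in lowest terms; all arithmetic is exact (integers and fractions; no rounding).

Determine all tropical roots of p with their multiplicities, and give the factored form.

hull edge (i=0, c=8) to (i=1, c=-7): slope -15, span 1
hull edge (i=1, c=-7) to (i=4, c=-1): slope 2, span 3
Factored form: p(x) = -1 ⊗ (x ⊕ (-2)) ⊗ (x ⊕ (-2)) ⊗ (x ⊕ (-2)) ⊗ (x ⊕ 15)
Answer: roots = -2 (mult 3), 15 (mult 1)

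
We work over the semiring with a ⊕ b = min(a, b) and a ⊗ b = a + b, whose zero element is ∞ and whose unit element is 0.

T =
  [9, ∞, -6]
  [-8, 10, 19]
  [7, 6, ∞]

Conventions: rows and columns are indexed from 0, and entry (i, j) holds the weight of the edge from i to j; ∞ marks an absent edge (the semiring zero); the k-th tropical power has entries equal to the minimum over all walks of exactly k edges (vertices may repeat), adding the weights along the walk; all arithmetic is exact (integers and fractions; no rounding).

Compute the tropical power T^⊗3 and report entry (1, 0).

T^⊗2:
  [1, 0, 3]
  [1, 20, -14]
  [-2, 16, 1]
T^⊗3:
  [-8, 9, -5]
  [-7, -8, -5]
  [7, 7, -8]
Key observation: the optimum is the walk 1->0->2->0, with weight (-8) + (-6) + 7 = -7.
Optimal value attained by: walk 1->0->2->0.
Answer: (T^⊗3)[1][0] = -7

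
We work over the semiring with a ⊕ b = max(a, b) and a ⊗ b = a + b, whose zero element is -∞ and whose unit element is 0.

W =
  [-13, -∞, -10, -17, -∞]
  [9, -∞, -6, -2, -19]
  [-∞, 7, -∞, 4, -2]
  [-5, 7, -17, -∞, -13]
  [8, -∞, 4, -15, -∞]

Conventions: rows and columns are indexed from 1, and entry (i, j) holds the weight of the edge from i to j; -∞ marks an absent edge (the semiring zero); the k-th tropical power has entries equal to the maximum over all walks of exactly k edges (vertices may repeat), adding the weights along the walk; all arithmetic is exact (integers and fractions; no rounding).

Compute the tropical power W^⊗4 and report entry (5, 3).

W^⊗2:
  [-22, -3, -23, -6, -12]
  [-4, 5, -1, -2, -8]
  [16, 11, 2, 5, -9]
  [16, -10, 1, 5, -12]
  [-5, 11, -2, 8, 2]
W^⊗3:
  [6, 1, -8, -5, -19]
  [14, 6, -1, 3, -3]
  [20, 12, 6, 9, 0]
  [3, 12, 6, 5, -1]
  [20, 15, 6, 9, -4]
W^⊗4:
  [10, 2, -4, -1, -10]
  [15, 10, 4, 4, -3]
  [21, 16, 10, 10, 4]
  [21, 13, 6, 10, 4]
  [24, 16, 10, 13, 4]
Key observation: the optimum is the walk 5->3->2->1->3, with weight 4 + 7 + 9 + (-10) = 10.
Optimal value attained by: walk 5->3->2->1->3.
Answer: (W^⊗4)[5][3] = 10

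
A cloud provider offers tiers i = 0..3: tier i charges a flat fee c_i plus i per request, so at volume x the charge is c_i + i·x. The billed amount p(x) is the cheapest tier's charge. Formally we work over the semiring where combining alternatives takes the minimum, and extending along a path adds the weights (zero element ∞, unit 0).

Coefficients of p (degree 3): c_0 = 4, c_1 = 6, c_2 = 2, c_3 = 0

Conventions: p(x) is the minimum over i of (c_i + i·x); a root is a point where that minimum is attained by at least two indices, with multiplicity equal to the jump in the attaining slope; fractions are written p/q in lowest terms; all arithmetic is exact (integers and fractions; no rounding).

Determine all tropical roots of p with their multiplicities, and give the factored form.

hull edge (i=0, c=4) to (i=3, c=0): slope -4/3, span 3
Factored form: p(x) = 0 ⊗ (x ⊕ 4/3) ⊗ (x ⊕ 4/3) ⊗ (x ⊕ 4/3)
Answer: roots = 4/3 (mult 3)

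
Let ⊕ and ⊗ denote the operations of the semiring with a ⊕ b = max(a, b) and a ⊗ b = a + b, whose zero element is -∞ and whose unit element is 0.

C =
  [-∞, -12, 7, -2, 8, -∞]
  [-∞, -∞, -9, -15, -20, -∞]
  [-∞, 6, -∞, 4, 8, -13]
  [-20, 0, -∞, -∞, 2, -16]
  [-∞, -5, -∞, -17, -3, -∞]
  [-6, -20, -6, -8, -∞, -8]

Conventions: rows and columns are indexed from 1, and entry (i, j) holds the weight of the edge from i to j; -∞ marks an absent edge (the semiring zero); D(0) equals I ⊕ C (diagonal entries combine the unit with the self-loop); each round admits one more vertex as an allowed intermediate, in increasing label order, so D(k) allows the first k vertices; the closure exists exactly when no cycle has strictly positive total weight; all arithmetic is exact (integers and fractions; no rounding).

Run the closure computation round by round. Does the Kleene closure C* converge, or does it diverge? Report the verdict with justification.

D(0):
  [0, -12, 7, -2, 8, -∞]
  [-∞, 0, -9, -15, -20, -∞]
  [-∞, 6, 0, 4, 8, -13]
  [-20, 0, -∞, 0, 2, -16]
  [-∞, -5, -∞, -17, 0, -∞]
  [-6, -20, -6, -8, -∞, 0]
D(1):
  [0, -12, 7, -2, 8, -∞]
  [-∞, 0, -9, -15, -20, -∞]
  [-∞, 6, 0, 4, 8, -13]
  [-20, 0, -13, 0, 2, -16]
  [-∞, -5, -∞, -17, 0, -∞]
  [-6, -18, 1, -8, 2, 0]
D(2):
  [0, -12, 7, -2, 8, -∞]
  [-∞, 0, -9, -15, -20, -∞]
  [-∞, 6, 0, 4, 8, -13]
  [-20, 0, -9, 0, 2, -16]
  [-∞, -5, -14, -17, 0, -∞]
  [-6, -18, 1, -8, 2, 0]
D(3):
  [0, 13, 7, 11, 15, -6]
  [-∞, 0, -9, -5, -1, -22]
  [-∞, 6, 0, 4, 8, -13]
  [-20, 0, -9, 0, 2, -16]
  [-∞, -5, -14, -10, 0, -27]
  [-6, 7, 1, 5, 9, 0]
D(4):
  [0, 13, 7, 11, 15, -5]
  [-25, 0, -9, -5, -1, -21]
  [-16, 6, 0, 4, 8, -12]
  [-20, 0, -9, 0, 2, -16]
  [-30, -5, -14, -10, 0, -26]
  [-6, 7, 1, 5, 9, 0]
D(5):
  [0, 13, 7, 11, 15, -5]
  [-25, 0, -9, -5, -1, -21]
  [-16, 6, 0, 4, 8, -12]
  [-20, 0, -9, 0, 2, -16]
  [-30, -5, -14, -10, 0, -26]
  [-6, 7, 1, 5, 9, 0]
D(6):
  [0, 13, 7, 11, 15, -5]
  [-25, 0, -9, -5, -1, -21]
  [-16, 6, 0, 4, 8, -12]
  [-20, 0, -9, 0, 2, -16]
  [-30, -5, -14, -10, 0, -26]
  [-6, 7, 1, 5, 9, 0]
Key observation: every diagonal entry stays at the unit through all rounds, so no improving cycle exists.
Answer: CONVERGES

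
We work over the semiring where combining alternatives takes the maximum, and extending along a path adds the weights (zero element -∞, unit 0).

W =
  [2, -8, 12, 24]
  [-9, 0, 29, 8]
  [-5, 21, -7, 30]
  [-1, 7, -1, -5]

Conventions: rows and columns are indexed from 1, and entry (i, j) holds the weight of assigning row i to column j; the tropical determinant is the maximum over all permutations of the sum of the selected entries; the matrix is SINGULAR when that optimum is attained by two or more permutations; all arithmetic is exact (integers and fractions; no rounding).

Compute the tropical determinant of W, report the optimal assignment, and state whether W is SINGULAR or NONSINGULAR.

σ = (1, 2, 3, 4): 2 + 0 + (-7) + (-5) = -10
σ = (1, 2, 4, 3): 2 + 0 + 30 + (-1) = 31
σ = (1, 3, 2, 4): 2 + 29 + 21 + (-5) = 47
σ = (1, 3, 4, 2): 2 + 29 + 30 + 7 = 68
σ = (1, 4, 2, 3): 2 + 8 + 21 + (-1) = 30
σ = (1, 4, 3, 2): 2 + 8 + (-7) + 7 = 10
σ = (2, 1, 3, 4): (-8) + (-9) + (-7) + (-5) = -29
σ = (2, 1, 4, 3): (-8) + (-9) + 30 + (-1) = 12
σ = (2, 3, 1, 4): (-8) + 29 + (-5) + (-5) = 11
σ = (2, 3, 4, 1): (-8) + 29 + 30 + (-1) = 50
σ = (2, 4, 1, 3): (-8) + 8 + (-5) + (-1) = -6
σ = (2, 4, 3, 1): (-8) + 8 + (-7) + (-1) = -8
σ = (3, 1, 2, 4): 12 + (-9) + 21 + (-5) = 19
σ = (3, 1, 4, 2): 12 + (-9) + 30 + 7 = 40
σ = (3, 2, 1, 4): 12 + 0 + (-5) + (-5) = 2
σ = (3, 2, 4, 1): 12 + 0 + 30 + (-1) = 41
σ = (3, 4, 1, 2): 12 + 8 + (-5) + 7 = 22
σ = (3, 4, 2, 1): 12 + 8 + 21 + (-1) = 40
σ = (4, 1, 2, 3): 24 + (-9) + 21 + (-1) = 35
σ = (4, 1, 3, 2): 24 + (-9) + (-7) + 7 = 15
σ = (4, 2, 1, 3): 24 + 0 + (-5) + (-1) = 18
σ = (4, 2, 3, 1): 24 + 0 + (-7) + (-1) = 16
σ = (4, 3, 1, 2): 24 + 29 + (-5) + 7 = 55
σ = (4, 3, 2, 1): 24 + 29 + 21 + (-1) = 73
Optimal value attained by: σ = (4, 3, 2, 1).
Answer: det⊕(W) = 73; verdict: NONSINGULAR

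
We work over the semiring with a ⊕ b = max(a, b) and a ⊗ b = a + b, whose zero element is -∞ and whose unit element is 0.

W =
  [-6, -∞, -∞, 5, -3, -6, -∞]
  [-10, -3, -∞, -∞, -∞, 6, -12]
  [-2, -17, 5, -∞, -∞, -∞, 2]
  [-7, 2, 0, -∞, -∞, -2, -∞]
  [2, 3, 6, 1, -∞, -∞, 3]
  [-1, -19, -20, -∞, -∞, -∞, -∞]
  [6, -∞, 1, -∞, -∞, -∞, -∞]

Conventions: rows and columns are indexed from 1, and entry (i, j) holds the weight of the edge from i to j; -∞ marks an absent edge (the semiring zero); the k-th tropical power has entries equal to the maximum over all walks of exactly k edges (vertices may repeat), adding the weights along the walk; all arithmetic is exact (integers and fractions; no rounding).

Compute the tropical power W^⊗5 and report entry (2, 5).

W^⊗2:
  [-1, 7, 5, -1, -9, 3, 0]
  [5, -6, -11, -5, -13, 3, -15]
  [8, -12, 10, 3, -5, -8, 7]
  [-2, -1, 5, -2, -10, 8, 2]
  [9, 3, 11, 7, -1, 9, 8]
  [-7, -22, -15, 4, -4, -7, -18]
  [0, -16, 6, 11, 3, 0, 3]
W^⊗3:
  [6, 4, 10, 4, -4, 13, 7]
  [2, -3, -5, 10, 2, 0, -9]
  [13, 5, 15, 13, 5, 2, 12]
  [8, 0, 10, 3, -5, 5, 7]
  [14, 9, 16, 14, 6, 9, 13]
  [-2, 6, 4, -2, -10, 2, -1]
  [9, 13, 11, 5, -3, 9, 8]
W^⊗4:
  [13, 6, 15, 11, 3, 10, 12]
  [4, 12, 10, 7, -1, 8, 5]
  [18, 15, 20, 18, 10, 11, 17]
  [13, 5, 15, 13, 5, 6, 12]
  [19, 16, 21, 19, 11, 15, 18]
  [5, 3, 9, 3, -5, 12, 6]
  [14, 10, 16, 14, 6, 19, 13]
W^⊗5:
  [18, 13, 20, 18, 10, 12, 17]
  [11, 9, 15, 9, 1, 18, 12]
  [23, 20, 25, 23, 15, 21, 22]
  [18, 15, 20, 18, 10, 11, 17]
  [24, 21, 26, 24, 16, 22, 23]
  [12, 5, 14, 10, 2, 9, 11]
  [19, 16, 21, 19, 11, 16, 18]
Key observation: the optimum is the walk 2->6->1->5->1->5, with weight 6 + (-1) + (-3) + 2 + (-3) = 1.
Optimal value attained by: walk 2->6->1->5->1->5.
Answer: (W^⊗5)[2][5] = 1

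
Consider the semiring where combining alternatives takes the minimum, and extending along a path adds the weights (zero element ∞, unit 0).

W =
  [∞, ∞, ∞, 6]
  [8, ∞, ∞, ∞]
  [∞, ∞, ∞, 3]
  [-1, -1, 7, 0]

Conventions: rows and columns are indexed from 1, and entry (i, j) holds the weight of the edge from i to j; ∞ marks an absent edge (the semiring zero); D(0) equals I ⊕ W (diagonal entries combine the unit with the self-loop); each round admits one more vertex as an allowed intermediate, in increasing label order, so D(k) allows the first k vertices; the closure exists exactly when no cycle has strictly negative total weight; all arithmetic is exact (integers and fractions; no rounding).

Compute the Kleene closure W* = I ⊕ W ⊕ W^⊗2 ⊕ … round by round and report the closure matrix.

D(0):
  [0, ∞, ∞, 6]
  [8, 0, ∞, ∞]
  [∞, ∞, 0, 3]
  [-1, -1, 7, 0]
D(1):
  [0, ∞, ∞, 6]
  [8, 0, ∞, 14]
  [∞, ∞, 0, 3]
  [-1, -1, 7, 0]
D(2):
  [0, ∞, ∞, 6]
  [8, 0, ∞, 14]
  [∞, ∞, 0, 3]
  [-1, -1, 7, 0]
D(3):
  [0, ∞, ∞, 6]
  [8, 0, ∞, 14]
  [∞, ∞, 0, 3]
  [-1, -1, 7, 0]
D(4):
  [0, 5, 13, 6]
  [8, 0, 21, 14]
  [2, 2, 0, 3]
  [-1, -1, 7, 0]
Answer: W* = [[0, 5, 13, 6], [8, 0, 21, 14], [2, 2, 0, 3], [-1, -1, 7, 0]]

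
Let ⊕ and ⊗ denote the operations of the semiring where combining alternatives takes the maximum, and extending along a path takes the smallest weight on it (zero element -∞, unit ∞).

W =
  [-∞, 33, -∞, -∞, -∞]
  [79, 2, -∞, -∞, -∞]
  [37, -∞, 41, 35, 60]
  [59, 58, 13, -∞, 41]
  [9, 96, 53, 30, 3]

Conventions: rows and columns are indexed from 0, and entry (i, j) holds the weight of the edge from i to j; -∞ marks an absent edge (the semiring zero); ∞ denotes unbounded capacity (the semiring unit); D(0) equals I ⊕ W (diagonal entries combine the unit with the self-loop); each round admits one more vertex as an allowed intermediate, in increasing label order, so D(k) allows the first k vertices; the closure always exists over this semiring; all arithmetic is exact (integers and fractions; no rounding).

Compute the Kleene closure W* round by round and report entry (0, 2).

D(0):
  [∞, 33, -∞, -∞, -∞]
  [79, ∞, -∞, -∞, -∞]
  [37, -∞, ∞, 35, 60]
  [59, 58, 13, ∞, 41]
  [9, 96, 53, 30, ∞]
D(1):
  [∞, 33, -∞, -∞, -∞]
  [79, ∞, -∞, -∞, -∞]
  [37, 33, ∞, 35, 60]
  [59, 58, 13, ∞, 41]
  [9, 96, 53, 30, ∞]
D(2):
  [∞, 33, -∞, -∞, -∞]
  [79, ∞, -∞, -∞, -∞]
  [37, 33, ∞, 35, 60]
  [59, 58, 13, ∞, 41]
  [79, 96, 53, 30, ∞]
D(3):
  [∞, 33, -∞, -∞, -∞]
  [79, ∞, -∞, -∞, -∞]
  [37, 33, ∞, 35, 60]
  [59, 58, 13, ∞, 41]
  [79, 96, 53, 35, ∞]
D(4):
  [∞, 33, -∞, -∞, -∞]
  [79, ∞, -∞, -∞, -∞]
  [37, 35, ∞, 35, 60]
  [59, 58, 13, ∞, 41]
  [79, 96, 53, 35, ∞]
D(5):
  [∞, 33, -∞, -∞, -∞]
  [79, ∞, -∞, -∞, -∞]
  [60, 60, ∞, 35, 60]
  [59, 58, 41, ∞, 41]
  [79, 96, 53, 35, ∞]
Answer: W*[0][2] = -∞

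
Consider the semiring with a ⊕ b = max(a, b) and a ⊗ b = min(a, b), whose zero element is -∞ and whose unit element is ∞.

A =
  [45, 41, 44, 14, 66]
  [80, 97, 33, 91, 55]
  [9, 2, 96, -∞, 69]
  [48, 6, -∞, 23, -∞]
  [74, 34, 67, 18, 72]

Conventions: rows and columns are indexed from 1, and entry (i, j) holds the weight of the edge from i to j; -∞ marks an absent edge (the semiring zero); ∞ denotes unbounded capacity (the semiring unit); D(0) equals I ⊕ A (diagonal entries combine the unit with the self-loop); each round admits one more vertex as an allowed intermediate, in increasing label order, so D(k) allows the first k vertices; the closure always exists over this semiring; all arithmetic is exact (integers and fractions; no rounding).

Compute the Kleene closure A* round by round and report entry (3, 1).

D(0):
  [∞, 41, 44, 14, 66]
  [80, ∞, 33, 91, 55]
  [9, 2, ∞, -∞, 69]
  [48, 6, -∞, ∞, -∞]
  [74, 34, 67, 18, ∞]
D(1):
  [∞, 41, 44, 14, 66]
  [80, ∞, 44, 91, 66]
  [9, 9, ∞, 9, 69]
  [48, 41, 44, ∞, 48]
  [74, 41, 67, 18, ∞]
D(2):
  [∞, 41, 44, 41, 66]
  [80, ∞, 44, 91, 66]
  [9, 9, ∞, 9, 69]
  [48, 41, 44, ∞, 48]
  [74, 41, 67, 41, ∞]
D(3):
  [∞, 41, 44, 41, 66]
  [80, ∞, 44, 91, 66]
  [9, 9, ∞, 9, 69]
  [48, 41, 44, ∞, 48]
  [74, 41, 67, 41, ∞]
D(4):
  [∞, 41, 44, 41, 66]
  [80, ∞, 44, 91, 66]
  [9, 9, ∞, 9, 69]
  [48, 41, 44, ∞, 48]
  [74, 41, 67, 41, ∞]
D(5):
  [∞, 41, 66, 41, 66]
  [80, ∞, 66, 91, 66]
  [69, 41, ∞, 41, 69]
  [48, 41, 48, ∞, 48]
  [74, 41, 67, 41, ∞]
Answer: A*[3][1] = 69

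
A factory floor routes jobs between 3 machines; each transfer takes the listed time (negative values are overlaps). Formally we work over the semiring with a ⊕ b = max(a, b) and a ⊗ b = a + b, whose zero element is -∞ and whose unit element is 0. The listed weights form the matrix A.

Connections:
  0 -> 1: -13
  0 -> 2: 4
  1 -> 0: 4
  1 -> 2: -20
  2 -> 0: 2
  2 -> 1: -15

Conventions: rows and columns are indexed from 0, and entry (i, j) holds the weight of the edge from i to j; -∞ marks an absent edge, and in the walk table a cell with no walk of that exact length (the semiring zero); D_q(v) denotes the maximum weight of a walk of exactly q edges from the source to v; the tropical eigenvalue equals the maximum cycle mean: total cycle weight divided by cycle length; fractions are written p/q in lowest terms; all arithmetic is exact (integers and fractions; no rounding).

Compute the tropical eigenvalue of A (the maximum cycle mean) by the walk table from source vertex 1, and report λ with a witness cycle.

q=0: [-∞, 0, -∞]
q=1: [4, -∞, -20]
q=2: [-18, -9, 8]
q=3: [10, -7, -14]
Optimal cycle mean attained by: cycle 0->2->0, total 4 + 2, length 2.
Answer: λ = 3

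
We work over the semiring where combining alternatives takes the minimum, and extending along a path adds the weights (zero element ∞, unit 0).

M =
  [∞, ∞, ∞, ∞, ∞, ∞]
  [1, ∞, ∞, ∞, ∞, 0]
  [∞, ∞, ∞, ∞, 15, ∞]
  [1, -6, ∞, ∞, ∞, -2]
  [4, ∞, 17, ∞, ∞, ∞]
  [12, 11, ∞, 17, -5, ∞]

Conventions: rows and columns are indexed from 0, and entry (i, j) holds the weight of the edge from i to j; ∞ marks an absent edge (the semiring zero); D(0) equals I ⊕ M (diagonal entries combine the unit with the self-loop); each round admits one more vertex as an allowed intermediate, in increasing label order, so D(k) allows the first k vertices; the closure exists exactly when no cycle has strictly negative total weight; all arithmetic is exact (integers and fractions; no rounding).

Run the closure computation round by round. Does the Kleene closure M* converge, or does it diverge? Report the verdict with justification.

D(0):
  [0, ∞, ∞, ∞, ∞, ∞]
  [1, 0, ∞, ∞, ∞, 0]
  [∞, ∞, 0, ∞, 15, ∞]
  [1, -6, ∞, 0, ∞, -2]
  [4, ∞, 17, ∞, 0, ∞]
  [12, 11, ∞, 17, -5, 0]
D(1):
  [0, ∞, ∞, ∞, ∞, ∞]
  [1, 0, ∞, ∞, ∞, 0]
  [∞, ∞, 0, ∞, 15, ∞]
  [1, -6, ∞, 0, ∞, -2]
  [4, ∞, 17, ∞, 0, ∞]
  [12, 11, ∞, 17, -5, 0]
D(2):
  [0, ∞, ∞, ∞, ∞, ∞]
  [1, 0, ∞, ∞, ∞, 0]
  [∞, ∞, 0, ∞, 15, ∞]
  [-5, -6, ∞, 0, ∞, -6]
  [4, ∞, 17, ∞, 0, ∞]
  [12, 11, ∞, 17, -5, 0]
D(3):
  [0, ∞, ∞, ∞, ∞, ∞]
  [1, 0, ∞, ∞, ∞, 0]
  [∞, ∞, 0, ∞, 15, ∞]
  [-5, -6, ∞, 0, ∞, -6]
  [4, ∞, 17, ∞, 0, ∞]
  [12, 11, ∞, 17, -5, 0]
D(4):
  [0, ∞, ∞, ∞, ∞, ∞]
  [1, 0, ∞, ∞, ∞, 0]
  [∞, ∞, 0, ∞, 15, ∞]
  [-5, -6, ∞, 0, ∞, -6]
  [4, ∞, 17, ∞, 0, ∞]
  [12, 11, ∞, 17, -5, 0]
D(5):
  [0, ∞, ∞, ∞, ∞, ∞]
  [1, 0, ∞, ∞, ∞, 0]
  [19, ∞, 0, ∞, 15, ∞]
  [-5, -6, ∞, 0, ∞, -6]
  [4, ∞, 17, ∞, 0, ∞]
  [-1, 11, 12, 17, -5, 0]
D(6):
  [0, ∞, ∞, ∞, ∞, ∞]
  [-1, 0, 12, 17, -5, 0]
  [19, ∞, 0, ∞, 15, ∞]
  [-7, -6, 6, 0, -11, -6]
  [4, ∞, 17, ∞, 0, ∞]
  [-1, 11, 12, 17, -5, 0]
Key observation: every diagonal entry stays at the unit through all rounds, so no improving cycle exists.
Answer: CONVERGES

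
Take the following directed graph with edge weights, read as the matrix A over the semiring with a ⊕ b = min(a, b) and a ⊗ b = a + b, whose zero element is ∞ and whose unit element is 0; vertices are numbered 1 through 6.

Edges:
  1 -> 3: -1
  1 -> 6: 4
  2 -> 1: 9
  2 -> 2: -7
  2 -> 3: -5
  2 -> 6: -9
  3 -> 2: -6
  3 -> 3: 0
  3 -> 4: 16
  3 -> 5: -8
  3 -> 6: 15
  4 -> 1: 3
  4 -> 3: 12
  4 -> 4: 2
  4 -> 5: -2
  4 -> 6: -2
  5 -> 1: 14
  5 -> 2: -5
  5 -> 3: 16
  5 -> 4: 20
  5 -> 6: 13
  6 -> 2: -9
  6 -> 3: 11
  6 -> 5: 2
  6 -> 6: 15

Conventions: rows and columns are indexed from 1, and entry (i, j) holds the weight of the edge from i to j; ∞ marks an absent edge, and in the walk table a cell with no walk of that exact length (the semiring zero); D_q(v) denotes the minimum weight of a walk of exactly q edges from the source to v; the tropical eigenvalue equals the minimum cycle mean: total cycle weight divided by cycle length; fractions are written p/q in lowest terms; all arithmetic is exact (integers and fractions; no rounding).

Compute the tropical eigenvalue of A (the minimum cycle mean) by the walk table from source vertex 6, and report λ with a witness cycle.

q=0: [∞, ∞, ∞, ∞, ∞, 0]
q=1: [∞, -9, 11, ∞, 2, 15]
q=2: [0, -16, -14, 22, 3, -18]
q=3: [-7, -27, -21, 2, -22, -25]
q=4: [-18, -34, -32, -5, -29, -36]
q=5: [-25, -45, -39, -16, -40, -43]
q=6: [-36, -52, -50, -23, -47, -54]
Optimal cycle mean attained by: cycle 2->6->2, total (-9) + (-9), length 2.
Answer: λ = -9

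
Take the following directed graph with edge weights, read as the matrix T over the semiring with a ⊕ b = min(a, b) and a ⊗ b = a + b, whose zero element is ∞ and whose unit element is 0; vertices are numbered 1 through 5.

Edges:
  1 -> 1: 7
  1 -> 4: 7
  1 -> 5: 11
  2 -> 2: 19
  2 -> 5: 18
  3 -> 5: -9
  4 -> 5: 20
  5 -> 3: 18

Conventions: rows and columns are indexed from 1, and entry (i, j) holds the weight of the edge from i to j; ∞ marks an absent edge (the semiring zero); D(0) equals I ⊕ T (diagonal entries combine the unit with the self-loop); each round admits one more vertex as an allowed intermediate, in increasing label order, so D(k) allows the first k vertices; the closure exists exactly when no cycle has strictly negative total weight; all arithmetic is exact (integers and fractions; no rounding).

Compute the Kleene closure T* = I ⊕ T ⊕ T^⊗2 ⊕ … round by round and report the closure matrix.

D(0):
  [0, ∞, ∞, 7, 11]
  [∞, 0, ∞, ∞, 18]
  [∞, ∞, 0, ∞, -9]
  [∞, ∞, ∞, 0, 20]
  [∞, ∞, 18, ∞, 0]
D(1):
  [0, ∞, ∞, 7, 11]
  [∞, 0, ∞, ∞, 18]
  [∞, ∞, 0, ∞, -9]
  [∞, ∞, ∞, 0, 20]
  [∞, ∞, 18, ∞, 0]
D(2):
  [0, ∞, ∞, 7, 11]
  [∞, 0, ∞, ∞, 18]
  [∞, ∞, 0, ∞, -9]
  [∞, ∞, ∞, 0, 20]
  [∞, ∞, 18, ∞, 0]
D(3):
  [0, ∞, ∞, 7, 11]
  [∞, 0, ∞, ∞, 18]
  [∞, ∞, 0, ∞, -9]
  [∞, ∞, ∞, 0, 20]
  [∞, ∞, 18, ∞, 0]
D(4):
  [0, ∞, ∞, 7, 11]
  [∞, 0, ∞, ∞, 18]
  [∞, ∞, 0, ∞, -9]
  [∞, ∞, ∞, 0, 20]
  [∞, ∞, 18, ∞, 0]
D(5):
  [0, ∞, 29, 7, 11]
  [∞, 0, 36, ∞, 18]
  [∞, ∞, 0, ∞, -9]
  [∞, ∞, 38, 0, 20]
  [∞, ∞, 18, ∞, 0]
Answer: T* = [[0, ∞, 29, 7, 11], [∞, 0, 36, ∞, 18], [∞, ∞, 0, ∞, -9], [∞, ∞, 38, 0, 20], [∞, ∞, 18, ∞, 0]]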